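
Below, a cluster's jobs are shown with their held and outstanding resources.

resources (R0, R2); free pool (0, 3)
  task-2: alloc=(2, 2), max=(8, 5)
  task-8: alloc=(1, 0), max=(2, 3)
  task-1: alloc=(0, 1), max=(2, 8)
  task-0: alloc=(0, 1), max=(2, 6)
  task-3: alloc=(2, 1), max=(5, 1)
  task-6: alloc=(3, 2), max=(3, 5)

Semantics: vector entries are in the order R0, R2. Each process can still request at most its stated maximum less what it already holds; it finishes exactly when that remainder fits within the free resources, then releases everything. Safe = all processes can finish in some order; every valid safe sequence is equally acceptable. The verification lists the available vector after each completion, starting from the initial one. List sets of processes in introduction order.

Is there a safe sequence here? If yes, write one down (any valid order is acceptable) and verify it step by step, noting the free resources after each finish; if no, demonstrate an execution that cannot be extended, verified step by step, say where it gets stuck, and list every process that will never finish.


SAFE, for example via the order task-6, task-3, task-0, task-8, task-1, task-2.
Key observation: at task-6 the run first touches a limit — (0, 3) against (0, 3), exact on a resource it actually requests.
Step-by-step check:
  pool = (0, 3)
  task-6 needs (0, 3) <= (0, 3) -> finishes; pool += (3, 2) = (3, 5)
  task-3 needs (3, 0) <= (3, 5) -> finishes; pool += (2, 1) = (5, 6)
  task-0 needs (2, 5) <= (5, 6) -> finishes; pool += (0, 1) = (5, 7)
  task-8 needs (1, 3) <= (5, 7) -> finishes; pool += (1, 0) = (6, 7)
  task-1 needs (2, 7) <= (6, 7) -> finishes; pool += (0, 1) = (6, 8)
  task-2 needs (6, 3) <= (6, 8) -> finishes; pool += (2, 2) = (8, 10)


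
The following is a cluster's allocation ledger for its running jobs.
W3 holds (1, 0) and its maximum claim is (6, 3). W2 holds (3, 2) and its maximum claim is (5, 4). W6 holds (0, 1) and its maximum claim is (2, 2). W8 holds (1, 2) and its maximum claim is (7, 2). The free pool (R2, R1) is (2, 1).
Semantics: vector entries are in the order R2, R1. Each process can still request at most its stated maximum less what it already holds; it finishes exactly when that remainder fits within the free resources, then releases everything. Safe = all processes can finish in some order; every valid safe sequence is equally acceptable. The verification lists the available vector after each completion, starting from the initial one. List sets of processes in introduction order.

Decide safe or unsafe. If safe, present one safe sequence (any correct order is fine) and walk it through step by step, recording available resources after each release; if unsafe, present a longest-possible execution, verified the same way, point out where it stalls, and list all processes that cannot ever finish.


SAFE, for example via the order W6, W2, W3, W8.
Key observation: W6 is the earliest step where a requested resource binds exactly: need (2, 1), pool (2, 1) at its turn.
Step-by-step check:
  pool = (2, 1)
  W6: need (2, 1) fits (2, 1); releases (0, 1), pool now (2, 2)
  W2: need (2, 2) fits (2, 2); releases (3, 2), pool now (5, 4)
  W3: need (5, 3) fits (5, 4); releases (1, 0), pool now (6, 4)
  W8: need (6, 0) fits (6, 4); releases (1, 2), pool now (7, 6)


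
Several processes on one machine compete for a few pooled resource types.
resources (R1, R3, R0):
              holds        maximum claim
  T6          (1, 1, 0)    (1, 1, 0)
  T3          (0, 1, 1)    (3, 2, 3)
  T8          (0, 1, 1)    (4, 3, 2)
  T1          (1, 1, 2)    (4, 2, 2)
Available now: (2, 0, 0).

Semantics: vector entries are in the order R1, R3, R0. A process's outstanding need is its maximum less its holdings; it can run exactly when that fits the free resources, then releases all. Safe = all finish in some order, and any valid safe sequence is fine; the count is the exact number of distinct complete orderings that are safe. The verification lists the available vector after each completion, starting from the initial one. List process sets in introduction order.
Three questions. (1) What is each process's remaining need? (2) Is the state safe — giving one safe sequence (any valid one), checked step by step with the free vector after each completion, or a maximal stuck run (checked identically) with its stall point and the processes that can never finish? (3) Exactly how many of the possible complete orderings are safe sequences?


(1) Remaining need (order R1, R3, R0):
  T6: (0, 0, 0)
  T3: (3, 1, 2)
  T8: (4, 2, 1)
  T1: (3, 1, 0)
(2) SAFE, for example via the order T6, T1, T8, T3.
Key observation: the first exact fit in this order is T1 — it needs (3, 1, 0) with (3, 1, 0) free, meeting a requested resource to the last unit.
Step-by-step check:
  pool = (2, 0, 0)
  T6: need (0, 0, 0) fits (2, 0, 0); releases (1, 1, 0), pool now (3, 1, 0)
  T1: need (3, 1, 0) fits (3, 1, 0); releases (1, 1, 2), pool now (4, 2, 2)
  T8: need (4, 2, 1) fits (4, 2, 2); releases (0, 1, 1), pool now (4, 3, 3)
  T3: need (3, 1, 2) fits (4, 3, 3); releases (0, 1, 1), pool now (4, 4, 4)
(3) Precisely 2 of the possible complete orderings are safe sequences.


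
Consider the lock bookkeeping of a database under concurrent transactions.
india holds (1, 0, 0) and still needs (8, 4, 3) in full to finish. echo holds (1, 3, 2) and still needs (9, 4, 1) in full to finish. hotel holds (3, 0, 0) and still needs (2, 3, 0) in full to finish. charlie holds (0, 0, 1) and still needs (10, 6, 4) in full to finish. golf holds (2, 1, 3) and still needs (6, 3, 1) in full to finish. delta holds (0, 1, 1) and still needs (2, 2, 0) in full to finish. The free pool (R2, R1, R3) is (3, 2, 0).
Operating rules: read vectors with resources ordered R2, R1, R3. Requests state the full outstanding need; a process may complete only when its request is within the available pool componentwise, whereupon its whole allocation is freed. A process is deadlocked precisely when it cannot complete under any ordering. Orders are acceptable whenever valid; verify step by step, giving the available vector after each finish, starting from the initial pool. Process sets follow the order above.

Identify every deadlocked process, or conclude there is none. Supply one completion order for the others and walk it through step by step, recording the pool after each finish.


The deadlocked set is empty.
Key observation: delta can run right away; the returned allocation unlocks the remaining processes in turn.
One completion order for the rest: delta, hotel, golf, india, echo, charlie. Step-by-step check:
  pool = (3, 2, 0)
  run delta (needs (2, 2, 0), free (3, 2, 0)); after release of (0, 1, 1) the pool is (3, 3, 1)
  run hotel (needs (2, 3, 0), free (3, 3, 1)); after release of (3, 0, 0) the pool is (6, 3, 1)
  run golf (needs (6, 3, 1), free (6, 3, 1)); after release of (2, 1, 3) the pool is (8, 4, 4)
  run india (needs (8, 4, 3), free (8, 4, 4)); after release of (1, 0, 0) the pool is (9, 4, 4)
  run echo (needs (9, 4, 1), free (9, 4, 4)); after release of (1, 3, 2) the pool is (10, 7, 6)
  run charlie (needs (10, 6, 4), free (10, 7, 6)); after release of (0, 0, 1) the pool is (10, 7, 7)


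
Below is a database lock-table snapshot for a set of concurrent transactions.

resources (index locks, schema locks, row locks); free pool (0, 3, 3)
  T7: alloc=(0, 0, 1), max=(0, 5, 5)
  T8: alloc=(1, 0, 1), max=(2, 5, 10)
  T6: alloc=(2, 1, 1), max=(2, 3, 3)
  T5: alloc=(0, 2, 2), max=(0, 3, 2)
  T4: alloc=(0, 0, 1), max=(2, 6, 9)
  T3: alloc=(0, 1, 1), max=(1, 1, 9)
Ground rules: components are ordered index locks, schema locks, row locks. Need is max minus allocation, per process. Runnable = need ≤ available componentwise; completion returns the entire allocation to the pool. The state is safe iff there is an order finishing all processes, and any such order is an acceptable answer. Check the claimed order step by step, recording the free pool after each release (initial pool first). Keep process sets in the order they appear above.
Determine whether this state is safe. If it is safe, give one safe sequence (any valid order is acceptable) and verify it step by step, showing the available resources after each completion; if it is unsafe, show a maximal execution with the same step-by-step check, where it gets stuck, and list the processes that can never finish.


UNSAFE — no complete ordering exists.
Key observation: T5, T7, T6 can finish, but then (2, 6, 7) is all there is, and the blocked group's row locks demands exceed it.
A maximal execution: T5, T7, T6 — then nothing else fits. Verifying each step:
  pool = (0, 3, 3)
  T5: need (0, 1, 0) fits (0, 3, 3); releases (0, 2, 2), pool now (0, 5, 5)
  T7: need (0, 5, 4) fits (0, 5, 5); releases (0, 0, 1), pool now (0, 5, 6)
  T6: need (0, 2, 2) fits (0, 5, 6); releases (2, 1, 1), pool now (2, 6, 7)
  blocked: T8 wants (1, 5, 9), pool (2, 6, 7) — not enough row locks
  blocked: T4 wants (2, 6, 8), pool (2, 6, 7) — not enough row locks
  blocked: T3 wants (1, 0, 8), pool (2, 6, 7) — not enough row locks
Never able to finish: T8, T4 and T3.


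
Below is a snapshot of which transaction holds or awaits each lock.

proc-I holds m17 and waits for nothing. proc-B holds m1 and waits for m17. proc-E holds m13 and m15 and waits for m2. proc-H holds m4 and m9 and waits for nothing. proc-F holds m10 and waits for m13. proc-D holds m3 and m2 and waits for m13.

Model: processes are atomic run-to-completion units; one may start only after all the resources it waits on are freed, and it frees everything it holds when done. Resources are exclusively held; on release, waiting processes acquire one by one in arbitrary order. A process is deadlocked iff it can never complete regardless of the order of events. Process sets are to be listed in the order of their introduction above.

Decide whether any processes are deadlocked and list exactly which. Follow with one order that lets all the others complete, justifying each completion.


The deadlocked set is proc-E, proc-F and proc-D.
Key observation: along proc-E -> proc-D -> proc-E, each member waits on what the next one holds — a deadlock; proc-F waits into the deadlock from upstream.
The rest can finish in the order proc-I, proc-B, proc-H.
Check, step by step:
  run proc-I (it waits on nothing); releases m17
  proc-B: everything it awaited (m17) is free; runs, freeing m1
  run proc-H (it waits on nothing); releases m4 and m9


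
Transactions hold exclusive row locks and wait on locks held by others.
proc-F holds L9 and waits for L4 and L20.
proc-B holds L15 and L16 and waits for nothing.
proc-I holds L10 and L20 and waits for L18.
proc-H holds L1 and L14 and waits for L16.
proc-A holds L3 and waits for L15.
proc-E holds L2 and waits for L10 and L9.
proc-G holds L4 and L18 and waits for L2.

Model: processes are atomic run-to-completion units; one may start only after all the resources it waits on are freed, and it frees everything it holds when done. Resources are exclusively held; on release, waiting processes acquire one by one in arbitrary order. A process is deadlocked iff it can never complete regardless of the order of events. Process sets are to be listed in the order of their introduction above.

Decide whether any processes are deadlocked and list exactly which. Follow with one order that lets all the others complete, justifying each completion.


Deadlocked set: proc-F, proc-I, proc-E and proc-G.
Key observation: the wait chain closes on itself along proc-F -> proc-I -> proc-G -> proc-E -> proc-F; no other process is dragged down with it.
A valid finishing order for the others: proc-B, proc-H, proc-A.
Check, step by step:
  proc-B: no waits; runs immediately, freeing L15 and L16
  proc-H: everything it awaited (L16) is free; runs, freeing L1 and L14
  proc-A: everything it awaited (L15) is free; runs, freeing L3


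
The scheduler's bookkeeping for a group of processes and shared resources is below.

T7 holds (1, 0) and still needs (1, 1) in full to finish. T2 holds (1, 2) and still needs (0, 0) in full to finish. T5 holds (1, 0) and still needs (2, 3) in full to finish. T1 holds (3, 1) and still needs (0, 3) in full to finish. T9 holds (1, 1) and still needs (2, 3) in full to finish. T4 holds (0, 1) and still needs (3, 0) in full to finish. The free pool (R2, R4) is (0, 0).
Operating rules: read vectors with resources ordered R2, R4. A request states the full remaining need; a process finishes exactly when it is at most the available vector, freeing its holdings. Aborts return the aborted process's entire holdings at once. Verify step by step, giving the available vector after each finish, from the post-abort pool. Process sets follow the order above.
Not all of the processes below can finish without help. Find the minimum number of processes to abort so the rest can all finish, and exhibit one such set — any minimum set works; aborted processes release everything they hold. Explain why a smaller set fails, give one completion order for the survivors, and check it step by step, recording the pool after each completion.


Minimum abort set: T1.
Key observation: aborting T1 returns (3, 1), and T4 — hopeless before — runs at step 1 with the returned capacity in the pool.
Minimality: the empty abort set fails — the state is deadlocked as it stands.
One survivor order: T4, T7, T2, T9, T5. Check, step by step (post-abort pool first):
  pool = (3, 1)
  run T4 (needs (3, 0), free (3, 1)); after release of (0, 1) the pool is (3, 2)
  run T7 (needs (1, 1), free (3, 2)); after release of (1, 0) the pool is (4, 2)
  run T2 (needs (0, 0), free (4, 2)); after release of (1, 2) the pool is (5, 4)
  run T9 (needs (2, 3), free (5, 4)); after release of (1, 1) the pool is (6, 5)
  run T5 (needs (2, 3), free (6, 5)); after release of (1, 0) the pool is (7, 5)


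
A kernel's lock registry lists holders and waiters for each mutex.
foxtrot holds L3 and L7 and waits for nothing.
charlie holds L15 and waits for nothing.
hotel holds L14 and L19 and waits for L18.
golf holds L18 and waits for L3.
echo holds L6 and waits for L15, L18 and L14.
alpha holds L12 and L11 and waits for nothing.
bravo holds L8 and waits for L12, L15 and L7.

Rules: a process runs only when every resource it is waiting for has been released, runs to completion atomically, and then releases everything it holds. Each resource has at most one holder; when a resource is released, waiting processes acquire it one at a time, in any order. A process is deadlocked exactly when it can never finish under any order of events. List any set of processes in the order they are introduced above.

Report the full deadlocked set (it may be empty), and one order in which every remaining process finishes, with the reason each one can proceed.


Nothing here is deadlocked.
Key observation: there is no circular wait here — follow any chain and it reaches a process that is free to run now.
The rest can finish in the order alpha, foxtrot, charlie, golf, hotel, bravo, echo.
Verifying each step:
  run alpha (it waits on nothing); releases L12 and L11
  run foxtrot (it waits on nothing); releases L3 and L7
  run charlie (it waits on nothing); releases L15
  golf waits on L3 — all released -> runs and releases L18
  hotel waits on L18 — all released -> runs and releases L14 and L19
  bravo waits on L12, L15 and L7 — all released -> runs and releases L8
  echo waits on L15, L18 and L14 — all released -> runs and releases L6


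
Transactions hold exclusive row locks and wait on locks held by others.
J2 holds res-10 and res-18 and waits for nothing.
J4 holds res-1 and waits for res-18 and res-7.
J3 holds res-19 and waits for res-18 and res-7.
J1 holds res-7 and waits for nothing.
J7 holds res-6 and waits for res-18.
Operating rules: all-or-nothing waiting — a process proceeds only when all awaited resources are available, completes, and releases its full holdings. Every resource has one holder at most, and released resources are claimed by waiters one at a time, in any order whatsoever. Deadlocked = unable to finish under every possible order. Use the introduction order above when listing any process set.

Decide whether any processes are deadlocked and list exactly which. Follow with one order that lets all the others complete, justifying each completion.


The deadlocked set is empty.
Key observation: although several processes wait, no cycle exists — each chain bottoms out at a free runner.
A valid finishing order for the others: J2, J1, J4, J7, J3.
Check, step by step:
  J2: no waits; runs immediately, freeing res-10 and res-18
  J1: no waits; runs immediately, freeing res-7
  J4: everything it awaited (res-18 and res-7) is free; runs, freeing res-1
  J7: everything it awaited (res-18) is free; runs, freeing res-6
  J3: everything it awaited (res-18 and res-7) is free; runs, freeing res-19


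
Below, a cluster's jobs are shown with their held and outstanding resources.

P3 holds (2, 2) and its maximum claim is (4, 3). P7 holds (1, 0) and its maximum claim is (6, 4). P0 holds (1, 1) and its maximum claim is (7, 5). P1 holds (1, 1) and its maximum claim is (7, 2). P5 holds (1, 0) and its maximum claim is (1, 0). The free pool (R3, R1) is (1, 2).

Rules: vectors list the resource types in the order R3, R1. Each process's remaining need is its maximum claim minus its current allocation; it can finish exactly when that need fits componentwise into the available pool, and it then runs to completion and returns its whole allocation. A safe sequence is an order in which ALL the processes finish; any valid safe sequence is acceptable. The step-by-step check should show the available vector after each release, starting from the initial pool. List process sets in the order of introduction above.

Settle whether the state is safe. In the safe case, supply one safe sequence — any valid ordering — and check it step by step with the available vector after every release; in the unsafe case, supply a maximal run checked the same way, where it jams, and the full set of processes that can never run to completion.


UNSAFE.
Key observation: no order helps: past P5, P3, the free pool tops out at (4, 4), below what each blocked process needs in R3.
The run P5, P3 cannot be extended any further. Step-by-step check:
  pool = (1, 2)
  P5: need (0, 0) fits (1, 2); releases (1, 0), pool now (2, 2)
  P3: need (2, 1) fits (2, 2); releases (2, 2), pool now (4, 4)
  blocked: P7 wants (5, 4), pool (4, 4) — not enough R3
  blocked: P0 wants (6, 4), pool (4, 4) — not enough R3
  blocked: P1 wants (6, 1), pool (4, 4) — not enough R3
Permanently blocked: P7, P0 and P1.


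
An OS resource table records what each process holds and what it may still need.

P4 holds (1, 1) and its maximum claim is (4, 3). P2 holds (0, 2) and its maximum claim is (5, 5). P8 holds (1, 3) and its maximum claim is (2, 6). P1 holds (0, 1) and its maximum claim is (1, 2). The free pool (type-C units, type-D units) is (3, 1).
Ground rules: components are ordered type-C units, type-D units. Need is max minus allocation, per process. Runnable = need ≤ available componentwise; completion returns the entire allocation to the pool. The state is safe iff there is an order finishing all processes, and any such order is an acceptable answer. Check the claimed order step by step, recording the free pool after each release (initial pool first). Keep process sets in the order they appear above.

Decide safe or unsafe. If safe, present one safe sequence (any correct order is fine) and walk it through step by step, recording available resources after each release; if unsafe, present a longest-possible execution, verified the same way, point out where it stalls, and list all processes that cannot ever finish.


The state is SAFE; one workable sequence: P1, P4, P8, P2.
Key observation: reading the order forward, P1 is the first process whose need (1, 1) meets the free pool (3, 1) exactly on a resource it requests.
Step-by-step check:
  pool = (3, 1)
  run P1 (needs (1, 1), free (3, 1)); after release of (0, 1) the pool is (3, 2)
  run P4 (needs (3, 2), free (3, 2)); after release of (1, 1) the pool is (4, 3)
  run P8 (needs (1, 3), free (4, 3)); after release of (1, 3) the pool is (5, 6)
  run P2 (needs (5, 3), free (5, 6)); after release of (0, 2) the pool is (5, 8)


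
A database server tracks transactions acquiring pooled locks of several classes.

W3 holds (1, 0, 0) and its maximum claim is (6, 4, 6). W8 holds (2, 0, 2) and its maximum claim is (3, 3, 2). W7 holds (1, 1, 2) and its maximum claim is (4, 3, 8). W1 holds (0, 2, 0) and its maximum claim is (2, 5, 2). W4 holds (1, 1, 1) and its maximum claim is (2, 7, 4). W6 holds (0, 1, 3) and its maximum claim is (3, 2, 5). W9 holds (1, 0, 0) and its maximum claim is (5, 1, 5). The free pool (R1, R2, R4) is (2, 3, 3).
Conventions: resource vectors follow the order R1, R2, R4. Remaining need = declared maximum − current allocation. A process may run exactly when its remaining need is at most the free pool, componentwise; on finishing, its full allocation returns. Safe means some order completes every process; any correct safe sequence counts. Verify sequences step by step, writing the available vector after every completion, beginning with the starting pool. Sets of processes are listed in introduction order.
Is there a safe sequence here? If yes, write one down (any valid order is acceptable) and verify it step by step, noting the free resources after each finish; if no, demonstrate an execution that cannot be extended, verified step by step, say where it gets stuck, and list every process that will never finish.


SAFE. One safe sequence: W1, W8, W6, W9, W3, W4, W7.
Key observation: the first exact fit in this order is W1 — it needs (2, 3, 2) with (2, 3, 3) free, meeting a requested resource to the last unit.
Verifying each step:
  pool = (2, 3, 3)
  run W1 (needs (2, 3, 2), free (2, 3, 3)); after release of (0, 2, 0) the pool is (2, 5, 3)
  run W8 (needs (1, 3, 0), free (2, 5, 3)); after release of (2, 0, 2) the pool is (4, 5, 5)
  run W6 (needs (3, 1, 2), free (4, 5, 5)); after release of (0, 1, 3) the pool is (4, 6, 8)
  run W9 (needs (4, 1, 5), free (4, 6, 8)); after release of (1, 0, 0) the pool is (5, 6, 8)
  run W3 (needs (5, 4, 6), free (5, 6, 8)); after release of (1, 0, 0) the pool is (6, 6, 8)
  run W4 (needs (1, 6, 3), free (6, 6, 8)); after release of (1, 1, 1) the pool is (7, 7, 9)
  run W7 (needs (3, 2, 6), free (7, 7, 9)); after release of (1, 1, 2) the pool is (8, 8, 11)


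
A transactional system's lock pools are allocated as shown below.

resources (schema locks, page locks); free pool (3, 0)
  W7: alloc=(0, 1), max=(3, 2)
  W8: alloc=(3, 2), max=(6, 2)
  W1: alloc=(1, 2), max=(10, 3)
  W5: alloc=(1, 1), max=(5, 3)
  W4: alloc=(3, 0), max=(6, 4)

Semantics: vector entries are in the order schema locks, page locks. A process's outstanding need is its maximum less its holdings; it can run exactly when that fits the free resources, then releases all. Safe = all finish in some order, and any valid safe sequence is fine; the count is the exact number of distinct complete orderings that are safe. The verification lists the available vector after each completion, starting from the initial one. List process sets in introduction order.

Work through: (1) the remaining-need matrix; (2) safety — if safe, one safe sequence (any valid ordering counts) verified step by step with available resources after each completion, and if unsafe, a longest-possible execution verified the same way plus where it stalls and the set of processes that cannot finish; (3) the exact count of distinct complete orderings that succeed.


(1) Outstanding need per process (order schema locks, page locks):
  W7: (3, 1)
  W8: (3, 0)
  W1: (9, 1)
  W5: (4, 2)
  W4: (3, 4)
(2) SAFE, for example via the order W8, W7, W5, W4, W1.
Key observation: reading the order forward, W8 is the first process whose need (3, 0) meets the free pool (3, 0) exactly on a resource it requests.
Check, step by step:
  pool = (3, 0)
  run W8 (needs (3, 0), free (3, 0)); after release of (3, 2) the pool is (6, 2)
  run W7 (needs (3, 1), free (6, 2)); after release of (0, 1) the pool is (6, 3)
  run W5 (needs (4, 2), free (6, 3)); after release of (1, 1) the pool is (7, 4)
  run W4 (needs (3, 4), free (7, 4)); after release of (3, 0) the pool is (10, 4)
  run W1 (needs (9, 1), free (10, 4)); after release of (1, 2) the pool is (11, 6)
(3) Exactly 2 of the possible complete orderings are safe sequences.


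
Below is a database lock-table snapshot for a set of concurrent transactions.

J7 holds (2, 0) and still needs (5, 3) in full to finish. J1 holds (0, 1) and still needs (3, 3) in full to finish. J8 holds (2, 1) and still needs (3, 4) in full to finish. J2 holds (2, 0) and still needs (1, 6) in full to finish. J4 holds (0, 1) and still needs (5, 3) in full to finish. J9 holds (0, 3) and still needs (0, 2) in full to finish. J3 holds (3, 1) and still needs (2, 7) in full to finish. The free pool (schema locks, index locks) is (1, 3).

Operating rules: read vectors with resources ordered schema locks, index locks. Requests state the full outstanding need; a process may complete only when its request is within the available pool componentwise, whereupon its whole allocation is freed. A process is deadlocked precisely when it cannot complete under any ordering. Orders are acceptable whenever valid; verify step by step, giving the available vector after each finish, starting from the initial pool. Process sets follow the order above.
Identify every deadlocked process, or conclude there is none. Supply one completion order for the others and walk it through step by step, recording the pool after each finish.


The deadlocked set is empty.
Key observation: starting with J9, each completion frees enough for the next — no one is permanently blocked.
The rest can finish in the order J9, J2, J1, J3, J4, J8, J7. Step-by-step check:
  pool = (1, 3)
  J9 needs (0, 2) <= (1, 3) -> finishes; pool += (0, 3) = (1, 6)
  J2 needs (1, 6) <= (1, 6) -> finishes; pool += (2, 0) = (3, 6)
  J1 needs (3, 3) <= (3, 6) -> finishes; pool += (0, 1) = (3, 7)
  J3 needs (2, 7) <= (3, 7) -> finishes; pool += (3, 1) = (6, 8)
  J4 needs (5, 3) <= (6, 8) -> finishes; pool += (0, 1) = (6, 9)
  J8 needs (3, 4) <= (6, 9) -> finishes; pool += (2, 1) = (8, 10)
  J7 needs (5, 3) <= (8, 10) -> finishes; pool += (2, 0) = (10, 10)


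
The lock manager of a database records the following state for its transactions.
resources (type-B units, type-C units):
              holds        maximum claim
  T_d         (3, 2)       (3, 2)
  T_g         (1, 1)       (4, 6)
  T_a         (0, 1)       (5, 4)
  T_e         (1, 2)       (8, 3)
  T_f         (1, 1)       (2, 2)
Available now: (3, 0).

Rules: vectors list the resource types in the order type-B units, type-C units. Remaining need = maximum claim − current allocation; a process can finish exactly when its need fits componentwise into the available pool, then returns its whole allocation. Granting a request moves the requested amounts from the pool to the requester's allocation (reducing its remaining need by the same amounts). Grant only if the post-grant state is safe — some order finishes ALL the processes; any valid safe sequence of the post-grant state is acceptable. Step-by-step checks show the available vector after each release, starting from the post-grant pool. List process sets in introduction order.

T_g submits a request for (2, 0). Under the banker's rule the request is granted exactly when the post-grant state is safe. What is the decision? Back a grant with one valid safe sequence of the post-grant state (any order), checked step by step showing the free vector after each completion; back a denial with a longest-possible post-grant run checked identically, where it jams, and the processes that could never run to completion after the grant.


DENY: after the grant no complete ordering would exist.
Key observation: after T_d, T_f, T_a the pool peaks at (5, 4), and each blocked process is short somewhere: T_g on type-C units; T_e on type-B units.
After a pretend grant, a maximal execution: T_d, T_f, T_a — then nothing else fits. Step-by-step check:
  pool = (1, 0)
  T_d needs (0, 0) <= (1, 0) -> finishes; pool += (3, 2) = (4, 2)
  T_f needs (1, 1) <= (4, 2) -> finishes; pool += (1, 1) = (5, 3)
  T_a needs (5, 3) <= (5, 3) -> finishes; pool += (0, 1) = (5, 4)
  T_g cannot run: need (1, 5) vs free (5, 4) (insufficient type-C units)
  T_e cannot run: need (7, 1) vs free (5, 4) (insufficient type-B units)
Post-grant, the permanently blocked set is T_g and T_e.


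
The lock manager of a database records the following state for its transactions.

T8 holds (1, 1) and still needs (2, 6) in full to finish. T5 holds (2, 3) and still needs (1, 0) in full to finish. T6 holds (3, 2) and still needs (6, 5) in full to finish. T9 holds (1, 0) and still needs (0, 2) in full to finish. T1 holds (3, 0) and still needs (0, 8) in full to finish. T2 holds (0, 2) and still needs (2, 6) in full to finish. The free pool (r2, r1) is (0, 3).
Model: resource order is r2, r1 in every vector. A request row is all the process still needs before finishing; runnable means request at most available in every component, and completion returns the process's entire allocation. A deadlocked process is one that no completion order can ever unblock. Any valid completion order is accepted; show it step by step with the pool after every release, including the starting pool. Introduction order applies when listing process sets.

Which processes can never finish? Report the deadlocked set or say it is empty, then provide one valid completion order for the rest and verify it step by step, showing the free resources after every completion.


Nothing here is deadlocked.
Key observation: there is always a runnable process — T9 first — so the state unwinds completely.
A valid finishing order for the others: T9, T5, T2, T8, T1, T6. Verifying each step:
  pool = (0, 3)
  T9 needs (0, 2) <= (0, 3) -> finishes; pool += (1, 0) = (1, 3)
  T5 needs (1, 0) <= (1, 3) -> finishes; pool += (2, 3) = (3, 6)
  T2 needs (2, 6) <= (3, 6) -> finishes; pool += (0, 2) = (3, 8)
  T8 needs (2, 6) <= (3, 8) -> finishes; pool += (1, 1) = (4, 9)
  T1 needs (0, 8) <= (4, 9) -> finishes; pool += (3, 0) = (7, 9)
  T6 needs (6, 5) <= (7, 9) -> finishes; pool += (3, 2) = (10, 11)


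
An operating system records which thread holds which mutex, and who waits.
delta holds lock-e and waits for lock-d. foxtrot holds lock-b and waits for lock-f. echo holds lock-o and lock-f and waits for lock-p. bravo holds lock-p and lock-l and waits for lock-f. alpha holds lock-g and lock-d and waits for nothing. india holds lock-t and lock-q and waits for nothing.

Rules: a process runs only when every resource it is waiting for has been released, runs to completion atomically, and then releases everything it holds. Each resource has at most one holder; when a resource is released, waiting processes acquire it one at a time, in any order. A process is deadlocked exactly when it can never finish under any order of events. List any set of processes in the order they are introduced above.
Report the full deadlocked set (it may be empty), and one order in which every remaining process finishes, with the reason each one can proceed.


The deadlocked set is foxtrot, echo and bravo.
Key observation: the cycle echo -> bravo -> echo can never break — each member waits on the next; foxtrot waits into the deadlock from upstream.
A valid finishing order for the others: alpha, india, delta.
Verifying each step:
  alpha waits on nothing -> runs at once and releases lock-g and lock-d
  india waits on nothing -> runs at once and releases lock-t and lock-q
  delta: everything it awaited (lock-d) is free; runs, freeing lock-e


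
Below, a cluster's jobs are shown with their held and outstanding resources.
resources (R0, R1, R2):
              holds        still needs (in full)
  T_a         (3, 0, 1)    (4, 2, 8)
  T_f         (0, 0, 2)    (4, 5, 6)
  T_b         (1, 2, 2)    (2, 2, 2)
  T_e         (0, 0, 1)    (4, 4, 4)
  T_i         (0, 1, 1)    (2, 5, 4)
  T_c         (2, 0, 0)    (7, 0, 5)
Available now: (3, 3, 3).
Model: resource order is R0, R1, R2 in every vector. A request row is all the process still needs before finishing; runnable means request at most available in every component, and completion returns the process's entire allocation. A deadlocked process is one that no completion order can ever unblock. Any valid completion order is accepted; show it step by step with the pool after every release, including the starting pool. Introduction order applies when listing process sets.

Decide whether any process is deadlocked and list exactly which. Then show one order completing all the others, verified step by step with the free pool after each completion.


Nothing here is deadlocked.
Key observation: there is always a runnable process — T_b first — so the state unwinds completely.
The rest can finish in the order T_b, T_i, T_f, T_a, T_e, T_c. Step-by-step check:
  pool = (3, 3, 3)
  T_b: need (2, 2, 2) fits (3, 3, 3); releases (1, 2, 2), pool now (4, 5, 5)
  T_i: need (2, 5, 4) fits (4, 5, 5); releases (0, 1, 1), pool now (4, 6, 6)
  T_f: need (4, 5, 6) fits (4, 6, 6); releases (0, 0, 2), pool now (4, 6, 8)
  T_a: need (4, 2, 8) fits (4, 6, 8); releases (3, 0, 1), pool now (7, 6, 9)
  T_e: need (4, 4, 4) fits (7, 6, 9); releases (0, 0, 1), pool now (7, 6, 10)
  T_c: need (7, 0, 5) fits (7, 6, 10); releases (2, 0, 0), pool now (9, 6, 10)


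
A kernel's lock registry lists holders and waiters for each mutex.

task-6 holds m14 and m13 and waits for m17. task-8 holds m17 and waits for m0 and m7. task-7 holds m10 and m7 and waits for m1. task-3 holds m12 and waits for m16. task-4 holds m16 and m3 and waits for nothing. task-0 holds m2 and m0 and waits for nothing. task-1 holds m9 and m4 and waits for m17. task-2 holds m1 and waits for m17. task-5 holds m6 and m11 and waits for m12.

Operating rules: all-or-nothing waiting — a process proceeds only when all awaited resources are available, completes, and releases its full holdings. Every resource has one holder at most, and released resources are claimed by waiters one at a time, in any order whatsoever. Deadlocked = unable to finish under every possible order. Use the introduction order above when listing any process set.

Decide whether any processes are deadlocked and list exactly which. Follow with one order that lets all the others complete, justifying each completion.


Deadlocked set: task-6, task-8, task-7, task-1 and task-2.
Key observation: task-8 -> task-7 -> task-2 -> task-8 is a circular wait — nothing in it can go first; task-6 and task-1 wait into the deadlock from upstream.
One completion order for the rest: task-4, task-0, task-3, task-5.
Step-by-step check:
  run task-4 (it waits on nothing); releases m16 and m3
  run task-0 (it waits on nothing); releases m2 and m0
  task-3 waits on m16 — all released -> runs and releases m12
  task-5 waits on m12 — all released -> runs and releases m6 and m11


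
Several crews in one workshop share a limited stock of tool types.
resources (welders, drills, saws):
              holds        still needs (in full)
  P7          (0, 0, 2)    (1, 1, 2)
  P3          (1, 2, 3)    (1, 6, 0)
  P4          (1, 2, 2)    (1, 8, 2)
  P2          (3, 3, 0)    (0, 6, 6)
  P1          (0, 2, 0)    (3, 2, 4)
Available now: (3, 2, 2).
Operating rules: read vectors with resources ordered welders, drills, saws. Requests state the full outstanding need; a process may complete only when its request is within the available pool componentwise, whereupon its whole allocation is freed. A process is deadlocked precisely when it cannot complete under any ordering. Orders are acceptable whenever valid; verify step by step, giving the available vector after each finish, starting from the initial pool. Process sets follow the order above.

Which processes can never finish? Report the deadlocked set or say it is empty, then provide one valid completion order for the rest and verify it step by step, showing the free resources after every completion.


The deadlocked set is P3, P4 and P2.
Key observation: drills is the bottleneck — with P7, P1 done the pool holds (3, 4, 4), short of every remaining need.
A valid finishing order for the others: P7, P1. Walking it through:
  pool = (3, 2, 2)
  run P7 (needs (1, 1, 2), free (3, 2, 2)); after release of (0, 0, 2) the pool is (3, 2, 4)
  run P1 (needs (3, 2, 4), free (3, 2, 4)); after release of (0, 2, 0) the pool is (3, 4, 4)
None of the blocked processes ever fits:
  P3 still needs (1, 6, 0) but only (3, 4, 4) is free — short on drills
  P4 still needs (1, 8, 2) but only (3, 4, 4) is free — short on drills
  P2 still needs (0, 6, 6) but only (3, 4, 4) is free — short on drills and saws


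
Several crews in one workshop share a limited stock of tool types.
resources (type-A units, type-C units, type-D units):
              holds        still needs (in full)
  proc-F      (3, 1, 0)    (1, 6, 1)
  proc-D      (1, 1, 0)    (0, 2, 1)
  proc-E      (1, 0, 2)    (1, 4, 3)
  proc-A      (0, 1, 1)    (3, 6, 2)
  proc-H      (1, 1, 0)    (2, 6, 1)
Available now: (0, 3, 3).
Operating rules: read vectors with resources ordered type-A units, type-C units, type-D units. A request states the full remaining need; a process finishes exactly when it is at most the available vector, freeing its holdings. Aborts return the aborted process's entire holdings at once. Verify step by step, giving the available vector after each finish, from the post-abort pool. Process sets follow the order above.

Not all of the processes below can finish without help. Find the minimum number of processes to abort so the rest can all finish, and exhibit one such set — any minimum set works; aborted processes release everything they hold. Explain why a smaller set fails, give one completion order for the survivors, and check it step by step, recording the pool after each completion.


Minimum abort set: proc-A and proc-H.
Key observation: the deadlocked proc-F becomes finishable only because proc-A and proc-H released (1, 2, 1); it completes at step 3 below.
No one abort is enough; case by case: proc-F alone leaves proc-A blocked (short on type-C units); proc-D alone leaves proc-F blocked (short on type-C units); proc-E alone leaves proc-F blocked (short on type-C units); proc-A alone leaves proc-F blocked (short on type-C units); proc-H alone leaves proc-F blocked (short on type-C units).
One survivor order: proc-D, proc-E, proc-F. Check, step by step (post-abort pool first):
  pool = (1, 5, 4)
  run proc-D (needs (0, 2, 1), free (1, 5, 4)); after release of (1, 1, 0) the pool is (2, 6, 4)
  run proc-E (needs (1, 4, 3), free (2, 6, 4)); after release of (1, 0, 2) the pool is (3, 6, 6)
  run proc-F (needs (1, 6, 1), free (3, 6, 6)); after release of (3, 1, 0) the pool is (6, 7, 6)


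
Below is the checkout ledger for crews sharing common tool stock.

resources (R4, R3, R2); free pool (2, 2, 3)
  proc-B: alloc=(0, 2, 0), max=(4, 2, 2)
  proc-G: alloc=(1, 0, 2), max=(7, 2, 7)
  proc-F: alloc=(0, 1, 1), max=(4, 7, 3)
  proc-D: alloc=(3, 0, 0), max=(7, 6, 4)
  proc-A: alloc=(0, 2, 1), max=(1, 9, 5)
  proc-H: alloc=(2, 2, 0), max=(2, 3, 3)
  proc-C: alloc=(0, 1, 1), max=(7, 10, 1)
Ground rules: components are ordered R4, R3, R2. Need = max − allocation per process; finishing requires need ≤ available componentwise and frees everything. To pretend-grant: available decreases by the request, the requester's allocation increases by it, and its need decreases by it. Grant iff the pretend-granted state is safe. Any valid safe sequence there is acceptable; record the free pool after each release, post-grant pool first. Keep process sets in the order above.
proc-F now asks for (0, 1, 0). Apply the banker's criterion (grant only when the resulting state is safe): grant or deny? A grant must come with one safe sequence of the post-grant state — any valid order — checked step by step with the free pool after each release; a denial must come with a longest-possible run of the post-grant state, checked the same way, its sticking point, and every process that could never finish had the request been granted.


GRANT — the state after the grant stays safe, e.g. via proc-H, proc-B, proc-F, proc-D, proc-A, proc-G, proc-C.
Key observation: with (2, 1, 3) left after the transfer, proc-H can run at once — the state stays safe.
Check on the post-grant state, step by step:
  pool = (2, 1, 3)
  run proc-H (needs (0, 1, 3), free (2, 1, 3)); after release of (2, 2, 0) the pool is (4, 3, 3)
  run proc-B (needs (4, 0, 2), free (4, 3, 3)); after release of (0, 2, 0) the pool is (4, 5, 3)
  run proc-F (needs (4, 5, 2), free (4, 5, 3)); after release of (0, 2, 1) the pool is (4, 7, 4)
  run proc-D (needs (4, 6, 4), free (4, 7, 4)); after release of (3, 0, 0) the pool is (7, 7, 4)
  run proc-A (needs (1, 7, 4), free (7, 7, 4)); after release of (0, 2, 1) the pool is (7, 9, 5)
  run proc-G (needs (6, 2, 5), free (7, 9, 5)); after release of (1, 0, 2) the pool is (8, 9, 7)
  run proc-C (needs (7, 9, 0), free (8, 9, 7)); after release of (0, 1, 1) the pool is (8, 10, 8)
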